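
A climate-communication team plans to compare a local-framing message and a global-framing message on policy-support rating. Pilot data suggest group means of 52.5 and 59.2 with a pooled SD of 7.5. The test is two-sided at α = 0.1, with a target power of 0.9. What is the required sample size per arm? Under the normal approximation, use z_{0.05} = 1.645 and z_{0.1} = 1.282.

n = 22 per group

Cohen's d = |M₁ − M₂| / SD_pooled = |52.5 − 59.2| / 7.5 = 6.7 / 7.5 = 0.893.
For two independent groups with equal n: n = 2·((z_{α/2} + z_β) / d)².
z_{α/2} + z_β = 1.645 + 1.282 = 2.927.
n = 2 × (2.927 / 0.893)² = 2 × 3.278² = 2 × 10.74 = 21.5.
Round up to the next whole participant.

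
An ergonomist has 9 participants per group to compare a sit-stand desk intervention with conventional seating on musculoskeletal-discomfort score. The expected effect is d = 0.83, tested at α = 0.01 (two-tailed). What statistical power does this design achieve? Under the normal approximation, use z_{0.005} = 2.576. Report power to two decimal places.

For two equal groups, power = Φ(d·√(n/2) − z_{α/2}).
d·√(n/2) = 0.83 × √(9/2) = 0.83 × 2.121 = 1.761.
z_β = 1.761 − 2.576 = -0.815.
Power = Φ(-0.815) = 0.207.

power ≈ 0.21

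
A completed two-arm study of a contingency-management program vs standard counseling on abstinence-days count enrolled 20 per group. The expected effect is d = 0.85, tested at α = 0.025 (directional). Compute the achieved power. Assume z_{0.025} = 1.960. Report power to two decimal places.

For two equal groups, power = Φ(d·√(n/2) − z_{α}).
d·√(n/2) = 0.85 × √(20/2) = 0.85 × 3.162 = 2.688.
z_β = 2.688 − 1.960 = 0.728.
Power = Φ(0.728) = 0.767.

power ≈ 0.77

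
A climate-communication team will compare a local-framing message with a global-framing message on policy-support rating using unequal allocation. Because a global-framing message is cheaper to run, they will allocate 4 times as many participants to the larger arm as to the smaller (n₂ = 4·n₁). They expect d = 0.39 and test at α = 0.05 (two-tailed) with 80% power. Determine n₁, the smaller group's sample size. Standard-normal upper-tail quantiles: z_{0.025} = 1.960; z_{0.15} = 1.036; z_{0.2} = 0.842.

n₁ = 65

With allocation ratio k = n₂/n₁ = 4, Var(x̄₁−x̄₂) = σ²(1/n₁ + 1/(k·n₁)) = σ²·(k+1)/(k·n₁).
So n₁ = (1 + 1/k)·((z_{α/2} + z_β)/d)² = 1.250 × (2.802/0.39)².
n₁ = 1.250 × 51.62 = 64.5.
Round up: n₁ = 65, giving n₂ = 4 × 65 = 260.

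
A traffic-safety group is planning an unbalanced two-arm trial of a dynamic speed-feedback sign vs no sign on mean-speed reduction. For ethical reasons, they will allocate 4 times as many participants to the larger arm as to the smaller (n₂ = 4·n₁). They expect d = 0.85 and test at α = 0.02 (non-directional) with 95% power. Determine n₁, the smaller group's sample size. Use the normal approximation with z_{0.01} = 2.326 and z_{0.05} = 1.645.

n₁ = 28

With allocation ratio k = n₂/n₁ = 4, Var(x̄₁−x̄₂) = σ²(1/n₁ + 1/(k·n₁)) = σ²·(k+1)/(k·n₁).
So n₁ = (1 + 1/k)·((z_{α/2} + z_β)/d)² = 1.250 × (3.971/0.85)².
n₁ = 1.250 × 21.83 = 27.3.
Round up: n₁ = 28, giving n₂ = 4 × 28 = 112.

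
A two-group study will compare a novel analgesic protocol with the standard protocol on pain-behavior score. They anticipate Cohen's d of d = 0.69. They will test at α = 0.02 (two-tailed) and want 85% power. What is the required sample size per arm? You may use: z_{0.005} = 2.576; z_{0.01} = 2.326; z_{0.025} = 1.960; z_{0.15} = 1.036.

n = 48 per group

For two independent groups with equal n: n = 2·((z_{α/2} + z_β) / d)².
z_{α/2} + z_β = 2.326 + 1.036 = 3.362.
n = 2 × (3.362 / 0.69)² = 2 × 4.872² = 2 × 23.74 = 47.5.
Round up to the next whole participant.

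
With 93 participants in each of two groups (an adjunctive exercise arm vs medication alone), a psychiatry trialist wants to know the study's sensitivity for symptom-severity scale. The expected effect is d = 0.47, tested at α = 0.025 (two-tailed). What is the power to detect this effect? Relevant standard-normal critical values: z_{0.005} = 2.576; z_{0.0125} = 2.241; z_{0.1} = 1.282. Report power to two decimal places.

power ≈ 0.83

For two equal groups, power = Φ(d·√(n/2) − z_{α/2}).
d·√(n/2) = 0.47 × √(93/2) = 0.47 × 6.819 = 3.205.
z_β = 3.205 − 2.241 = 0.964.
Power = Φ(0.964) = 0.832.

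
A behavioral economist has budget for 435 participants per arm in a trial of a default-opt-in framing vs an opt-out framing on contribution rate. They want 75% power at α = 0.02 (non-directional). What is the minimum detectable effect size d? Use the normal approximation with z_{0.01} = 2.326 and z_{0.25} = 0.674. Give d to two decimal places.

d_min ≈ 0.20

For two independent groups of n = 435 each: d_min = (z_{α/2} + z_β)·√(2/n).
z-sum = 2.326 + 0.674 = 3.000.
d_min = 3.000 × √(2/435) = 3.000 × 0.0678 = 0.203.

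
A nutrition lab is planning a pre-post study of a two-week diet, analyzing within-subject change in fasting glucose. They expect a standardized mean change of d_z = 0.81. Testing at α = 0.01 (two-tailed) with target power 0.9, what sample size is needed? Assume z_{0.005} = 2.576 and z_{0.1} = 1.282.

For a paired (one-sample on differences) test: n = ((z_{α/2} + z_β) / d)².
z_{α/2} + z_β = 2.576 + 1.282 = 3.858.
n = (3.858 / 0.81)² = 4.763² = 22.69.
Round up.

n = 23 pairs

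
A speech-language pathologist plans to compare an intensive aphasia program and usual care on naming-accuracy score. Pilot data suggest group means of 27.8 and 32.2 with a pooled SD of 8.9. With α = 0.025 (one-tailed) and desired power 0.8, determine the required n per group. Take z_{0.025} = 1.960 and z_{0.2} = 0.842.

n = 65 per group

Cohen's d = |M₁ − M₂| / SD_pooled = |27.8 − 32.2| / 8.9 = 4.4 / 8.9 = 0.494.
For two independent groups with equal n: n = 2·((z_{α} + z_β) / d)².
z_{α} + z_β = 1.960 + 0.842 = 2.802.
n = 2 × (2.802 / 0.494)² = 2 × 5.672² = 2 × 32.17 = 64.3.
Round up to the next whole participant.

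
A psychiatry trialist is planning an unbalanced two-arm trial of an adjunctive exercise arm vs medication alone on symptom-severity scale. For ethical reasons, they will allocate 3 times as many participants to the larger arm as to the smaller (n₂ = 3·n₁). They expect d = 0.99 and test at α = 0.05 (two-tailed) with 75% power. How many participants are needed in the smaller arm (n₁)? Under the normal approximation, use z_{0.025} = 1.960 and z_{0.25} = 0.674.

With allocation ratio k = n₂/n₁ = 3, Var(x̄₁−x̄₂) = σ²(1/n₁ + 1/(k·n₁)) = σ²·(k+1)/(k·n₁).
So n₁ = (1 + 1/k)·((z_{α/2} + z_β)/d)² = 1.333 × (2.634/0.99)².
n₁ = 1.333 × 7.08 = 9.4.
Round up: n₁ = 10, giving n₂ = 3 × 10 = 30.

n₁ = 10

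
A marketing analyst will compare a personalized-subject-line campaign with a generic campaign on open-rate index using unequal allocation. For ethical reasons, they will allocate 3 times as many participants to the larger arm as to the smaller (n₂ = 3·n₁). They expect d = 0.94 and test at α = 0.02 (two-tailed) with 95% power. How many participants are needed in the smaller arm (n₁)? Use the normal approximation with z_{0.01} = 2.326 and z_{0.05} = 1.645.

n₁ = 24

With allocation ratio k = n₂/n₁ = 3, Var(x̄₁−x̄₂) = σ²(1/n₁ + 1/(k·n₁)) = σ²·(k+1)/(k·n₁).
So n₁ = (1 + 1/k)·((z_{α/2} + z_β)/d)² = 1.333 × (3.971/0.94)².
n₁ = 1.333 × 17.85 = 23.8.
Round up: n₁ = 24, giving n₂ = 3 × 24 = 72.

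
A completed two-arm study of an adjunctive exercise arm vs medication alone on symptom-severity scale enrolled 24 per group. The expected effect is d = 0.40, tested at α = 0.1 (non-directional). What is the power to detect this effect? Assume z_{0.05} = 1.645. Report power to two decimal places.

For two equal groups, power = Φ(d·√(n/2) − z_{α/2}).
d·√(n/2) = 0.40 × √(24/2) = 0.40 × 3.464 = 1.386.
z_β = 1.386 − 1.645 = -0.259.
Power = Φ(-0.259) = 0.398.

power ≈ 0.40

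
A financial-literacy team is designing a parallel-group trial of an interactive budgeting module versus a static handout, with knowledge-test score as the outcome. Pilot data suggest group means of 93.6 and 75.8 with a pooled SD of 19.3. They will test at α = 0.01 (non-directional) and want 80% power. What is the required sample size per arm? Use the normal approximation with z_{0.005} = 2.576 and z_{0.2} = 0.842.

n = 28 per group

Cohen's d = |M₁ − M₂| / SD_pooled = |93.6 − 75.8| / 19.3 = 17.8 / 19.3 = 0.922.
For two independent groups with equal n: n = 2·((z_{α/2} + z_β) / d)².
z_{α/2} + z_β = 2.576 + 0.842 = 3.418.
n = 2 × (3.418 / 0.922)² = 2 × 3.707² = 2 × 13.74 = 27.5.
Round up to the next whole participant.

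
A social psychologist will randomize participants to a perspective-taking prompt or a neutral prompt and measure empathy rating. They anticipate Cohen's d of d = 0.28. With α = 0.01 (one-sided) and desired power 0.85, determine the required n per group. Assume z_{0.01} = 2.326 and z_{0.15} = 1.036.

n = 289 per group

For two independent groups with equal n: n = 2·((z_{α} + z_β) / d)².
z_{α} + z_β = 2.326 + 1.036 = 3.362.
n = 2 × (3.362 / 0.28)² = 2 × 12.007² = 2 × 144.17 = 288.3.
Round up to the next whole participant.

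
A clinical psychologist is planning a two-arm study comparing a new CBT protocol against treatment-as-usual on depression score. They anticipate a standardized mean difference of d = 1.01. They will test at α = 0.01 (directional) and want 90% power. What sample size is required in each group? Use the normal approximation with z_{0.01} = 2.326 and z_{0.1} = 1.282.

n = 26 per group

For two independent groups with equal n: n = 2·((z_{α} + z_β) / d)².
z_{α} + z_β = 2.326 + 1.282 = 3.608.
n = 2 × (3.608 / 1.01)² = 2 × 3.572² = 2 × 12.76 = 25.5.
Round up to the next whole participant.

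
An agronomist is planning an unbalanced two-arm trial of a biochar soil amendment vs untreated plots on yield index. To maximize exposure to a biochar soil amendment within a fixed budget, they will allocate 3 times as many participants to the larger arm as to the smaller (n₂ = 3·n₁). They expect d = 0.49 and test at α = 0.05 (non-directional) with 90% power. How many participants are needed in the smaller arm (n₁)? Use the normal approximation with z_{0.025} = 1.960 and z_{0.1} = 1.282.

With allocation ratio k = n₂/n₁ = 3, Var(x̄₁−x̄₂) = σ²(1/n₁ + 1/(k·n₁)) = σ²·(k+1)/(k·n₁).
So n₁ = (1 + 1/k)·((z_{α/2} + z_β)/d)² = 1.333 × (3.242/0.49)².
n₁ = 1.333 × 43.78 = 58.4.
Round up: n₁ = 59, giving n₂ = 3 × 59 = 177.

n₁ = 59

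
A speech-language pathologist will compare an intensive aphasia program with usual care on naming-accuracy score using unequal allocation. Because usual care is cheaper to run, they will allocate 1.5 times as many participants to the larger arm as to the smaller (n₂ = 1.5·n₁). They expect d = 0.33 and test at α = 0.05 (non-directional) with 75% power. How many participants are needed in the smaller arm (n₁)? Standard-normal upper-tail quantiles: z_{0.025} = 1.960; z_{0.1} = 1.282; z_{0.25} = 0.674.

With allocation ratio k = n₂/n₁ = 1.5, Var(x̄₁−x̄₂) = σ²(1/n₁ + 1/(k·n₁)) = σ²·(k+1)/(k·n₁).
So n₁ = (1 + 1/k)·((z_{α/2} + z_β)/d)² = 1.667 × (2.634/0.33)².
n₁ = 1.667 × 63.71 = 106.2.
Round up: n₁ = 107, giving n₂ = ⌈1.5 × 107⌉ = ⌈160.5⌉ = 161.

n₁ = 107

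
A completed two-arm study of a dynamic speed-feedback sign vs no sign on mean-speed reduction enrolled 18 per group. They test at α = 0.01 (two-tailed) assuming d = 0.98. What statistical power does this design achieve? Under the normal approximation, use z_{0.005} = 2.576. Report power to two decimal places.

For two equal groups, power = Φ(d·√(n/2) − z_{α/2}).
d·√(n/2) = 0.98 × √(18/2) = 0.98 × 3.000 = 2.940.
z_β = 2.940 − 2.576 = 0.364.
Power = Φ(0.364) = 0.642.

power ≈ 0.64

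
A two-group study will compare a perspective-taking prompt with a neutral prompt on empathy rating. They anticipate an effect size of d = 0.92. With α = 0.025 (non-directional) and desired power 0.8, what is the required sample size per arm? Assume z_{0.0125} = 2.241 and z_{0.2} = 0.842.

For two independent groups with equal n: n = 2·((z_{α/2} + z_β) / d)².
z_{α/2} + z_β = 2.241 + 0.842 = 3.083.
n = 2 × (3.083 / 0.92)² = 2 × 3.351² = 2 × 11.23 = 22.5.
Round up to the next whole participant.

n = 23 per group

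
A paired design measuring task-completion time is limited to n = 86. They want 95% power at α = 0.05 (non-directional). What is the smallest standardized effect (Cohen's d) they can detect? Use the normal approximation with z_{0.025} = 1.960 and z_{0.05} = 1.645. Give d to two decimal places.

d_min ≈ 0.39

For a single sample (or paired design) of n = 86: d_min = (z_{α/2} + z_β)/√n.
z-sum = 1.960 + 1.645 = 3.605.
d_min = 3.605 / √86 = 3.605 / 9.274 = 0.389.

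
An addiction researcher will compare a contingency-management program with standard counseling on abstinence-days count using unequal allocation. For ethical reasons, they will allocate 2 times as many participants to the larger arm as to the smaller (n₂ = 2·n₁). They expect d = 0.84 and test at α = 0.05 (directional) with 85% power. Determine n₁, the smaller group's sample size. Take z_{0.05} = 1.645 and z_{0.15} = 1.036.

n₁ = 16

With allocation ratio k = n₂/n₁ = 2, Var(x̄₁−x̄₂) = σ²(1/n₁ + 1/(k·n₁)) = σ²·(k+1)/(k·n₁).
So n₁ = (1 + 1/k)·((z_{α} + z_β)/d)² = 1.500 × (2.681/0.84)².
n₁ = 1.500 × 10.19 = 15.3.
Round up: n₁ = 16, giving n₂ = 2 × 16 = 32.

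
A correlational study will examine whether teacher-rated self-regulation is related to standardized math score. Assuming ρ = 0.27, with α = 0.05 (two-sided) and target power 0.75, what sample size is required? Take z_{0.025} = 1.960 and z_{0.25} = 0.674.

Fisher's z: C = ½·ln((1+r)/(1−r)) = ½·ln(1.7397) = 0.2769.
n = ((z_{α/2} + z_β)/C)² + 3.
(1.960 + 0.674) / 0.2769 = 2.634 / 0.2769 = 9.512.
n = 9.512² + 3 = 90.49 + 3 = 93.5.
Round up.

n = 94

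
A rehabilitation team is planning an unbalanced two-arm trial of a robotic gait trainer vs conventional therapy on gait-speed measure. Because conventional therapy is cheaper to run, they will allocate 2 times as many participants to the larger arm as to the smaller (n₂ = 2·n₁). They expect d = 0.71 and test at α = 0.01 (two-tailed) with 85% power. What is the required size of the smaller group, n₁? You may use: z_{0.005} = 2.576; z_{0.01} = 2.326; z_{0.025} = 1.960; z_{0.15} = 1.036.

With allocation ratio k = n₂/n₁ = 2, Var(x̄₁−x̄₂) = σ²(1/n₁ + 1/(k·n₁)) = σ²·(k+1)/(k·n₁).
So n₁ = (1 + 1/k)·((z_{α/2} + z_β)/d)² = 1.500 × (3.612/0.71)².
n₁ = 1.500 × 25.88 = 38.8.
Round up: n₁ = 39, giving n₂ = 2 × 39 = 78.

n₁ = 39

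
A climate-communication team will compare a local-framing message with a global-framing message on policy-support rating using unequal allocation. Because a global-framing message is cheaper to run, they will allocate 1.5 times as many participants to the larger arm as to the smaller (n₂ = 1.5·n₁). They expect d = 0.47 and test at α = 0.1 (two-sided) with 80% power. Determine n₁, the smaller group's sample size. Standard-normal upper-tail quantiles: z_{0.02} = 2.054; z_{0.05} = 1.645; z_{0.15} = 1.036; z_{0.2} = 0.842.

With allocation ratio k = n₂/n₁ = 1.5, Var(x̄₁−x̄₂) = σ²(1/n₁ + 1/(k·n₁)) = σ²·(k+1)/(k·n₁).
So n₁ = (1 + 1/k)·((z_{α/2} + z_β)/d)² = 1.667 × (2.487/0.47)².
n₁ = 1.667 × 28.00 = 46.7.
Round up: n₁ = 47, giving n₂ = ⌈1.5 × 47⌉ = ⌈70.5⌉ = 71.

n₁ = 47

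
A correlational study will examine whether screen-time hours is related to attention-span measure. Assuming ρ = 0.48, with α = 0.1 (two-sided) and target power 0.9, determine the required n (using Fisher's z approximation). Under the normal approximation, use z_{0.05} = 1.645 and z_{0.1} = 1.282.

n = 35

Fisher's z: C = ½·ln((1+r)/(1−r)) = ½·ln(2.8462) = 0.5230.
n = ((z_{α/2} + z_β)/C)² + 3.
(1.645 + 1.282) / 0.5230 = 2.927 / 0.5230 = 5.597.
n = 5.597² + 3 = 31.32 + 3 = 34.3.
Round up.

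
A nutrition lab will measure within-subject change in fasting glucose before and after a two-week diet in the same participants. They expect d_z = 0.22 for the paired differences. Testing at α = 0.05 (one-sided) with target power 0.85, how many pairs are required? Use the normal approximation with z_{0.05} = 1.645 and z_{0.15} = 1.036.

For a paired (one-sample on differences) test: n = ((z_{α} + z_β) / d)².
z_{α} + z_β = 1.645 + 1.036 = 2.681.
n = (2.681 / 0.22)² = 12.186² = 148.51.
Round up.

n = 149 pairs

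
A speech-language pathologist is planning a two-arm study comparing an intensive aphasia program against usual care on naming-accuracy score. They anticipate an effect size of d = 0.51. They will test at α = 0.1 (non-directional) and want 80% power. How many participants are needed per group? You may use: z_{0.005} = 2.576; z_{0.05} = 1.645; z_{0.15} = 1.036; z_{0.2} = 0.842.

For two independent groups with equal n: n = 2·((z_{α/2} + z_β) / d)².
z_{α/2} + z_β = 1.645 + 0.842 = 2.487.
n = 2 × (2.487 / 0.51)² = 2 × 4.876² = 2 × 23.78 = 47.6.
Round up to the next whole participant.

n = 48 per group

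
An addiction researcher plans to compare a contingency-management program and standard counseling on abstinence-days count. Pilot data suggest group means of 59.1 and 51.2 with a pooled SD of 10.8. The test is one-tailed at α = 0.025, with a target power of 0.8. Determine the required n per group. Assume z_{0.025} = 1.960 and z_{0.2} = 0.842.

Cohen's d = |M₁ − M₂| / SD_pooled = |59.1 − 51.2| / 10.8 = 7.9 / 10.8 = 0.731.
For two independent groups with equal n: n = 2·((z_{α} + z_β) / d)².
z_{α} + z_β = 1.960 + 0.842 = 2.802.
n = 2 × (2.802 / 0.731)² = 2 × 3.833² = 2 × 14.69 = 29.4.
Round up to the next whole participant.

n = 30 per group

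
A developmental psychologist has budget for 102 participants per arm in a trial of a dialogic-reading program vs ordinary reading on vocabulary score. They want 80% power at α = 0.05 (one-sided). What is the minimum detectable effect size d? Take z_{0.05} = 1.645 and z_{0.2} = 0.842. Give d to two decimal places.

For two independent groups of n = 102 each: d_min = (z_{α} + z_β)·√(2/n).
z-sum = 1.645 + 0.842 = 2.487.
d_min = 2.487 × √(2/102) = 2.487 × 0.1400 = 0.348.

d_min ≈ 0.35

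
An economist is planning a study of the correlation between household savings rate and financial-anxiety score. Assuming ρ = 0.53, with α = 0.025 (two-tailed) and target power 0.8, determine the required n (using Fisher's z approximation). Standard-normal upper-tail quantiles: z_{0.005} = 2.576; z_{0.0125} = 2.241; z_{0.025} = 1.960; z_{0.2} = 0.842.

Fisher's z: C = ½·ln((1+r)/(1−r)) = ½·ln(3.2553) = 0.5901.
n = ((z_{α/2} + z_β)/C)² + 3.
(2.241 + 0.842) / 0.5901 = 3.083 / 0.5901 = 5.225.
n = 5.225² + 3 = 27.30 + 3 = 30.3.
Round up.

n = 31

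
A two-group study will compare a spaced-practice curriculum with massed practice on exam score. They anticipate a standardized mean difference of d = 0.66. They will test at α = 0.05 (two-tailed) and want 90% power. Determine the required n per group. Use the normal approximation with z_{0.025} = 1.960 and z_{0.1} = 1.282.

n = 49 per group

For two independent groups with equal n: n = 2·((z_{α/2} + z_β) / d)².
z_{α/2} + z_β = 1.960 + 1.282 = 3.242.
n = 2 × (3.242 / 0.66)² = 2 × 4.912² = 2 × 24.13 = 48.3.
Round up to the next whole participant.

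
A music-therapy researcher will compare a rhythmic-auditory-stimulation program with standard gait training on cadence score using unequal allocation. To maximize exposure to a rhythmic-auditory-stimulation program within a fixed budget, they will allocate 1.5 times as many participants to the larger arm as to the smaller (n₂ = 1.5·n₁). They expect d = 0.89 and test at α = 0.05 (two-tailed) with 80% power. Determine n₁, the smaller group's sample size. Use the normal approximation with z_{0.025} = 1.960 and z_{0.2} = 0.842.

n₁ = 17

With allocation ratio k = n₂/n₁ = 1.5, Var(x̄₁−x̄₂) = σ²(1/n₁ + 1/(k·n₁)) = σ²·(k+1)/(k·n₁).
So n₁ = (1 + 1/k)·((z_{α/2} + z_β)/d)² = 1.667 × (2.802/0.89)².
n₁ = 1.667 × 9.91 = 16.5.
Round up: n₁ = 17, giving n₂ = ⌈1.5 × 17⌉ = ⌈25.5⌉ = 26.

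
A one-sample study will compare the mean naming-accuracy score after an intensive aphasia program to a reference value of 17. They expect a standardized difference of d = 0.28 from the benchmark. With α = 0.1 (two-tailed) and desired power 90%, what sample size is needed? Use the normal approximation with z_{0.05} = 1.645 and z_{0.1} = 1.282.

n = 110

For a one-sample test: n = ((z_{α/2} + z_β) / d)².
z_{α/2} + z_β = 1.645 + 1.282 = 2.927.
n = (2.927 / 0.28)² = 10.454² = 109.28.
Round up.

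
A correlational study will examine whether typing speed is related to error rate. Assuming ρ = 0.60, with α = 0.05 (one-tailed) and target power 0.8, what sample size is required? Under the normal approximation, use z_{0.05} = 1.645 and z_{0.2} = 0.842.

n = 16

Fisher's z: C = ½·ln((1+r)/(1−r)) = ½·ln(4.0000) = 0.6931.
n = ((z_{α} + z_β)/C)² + 3.
(1.645 + 0.842) / 0.6931 = 2.487 / 0.6931 = 3.588.
n = 3.588² + 3 = 12.88 + 3 = 15.9.
Round up.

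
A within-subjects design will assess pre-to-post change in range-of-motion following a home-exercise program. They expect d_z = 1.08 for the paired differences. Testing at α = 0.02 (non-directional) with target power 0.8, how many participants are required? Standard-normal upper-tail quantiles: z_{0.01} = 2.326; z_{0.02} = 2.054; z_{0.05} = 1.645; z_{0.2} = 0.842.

n = 9 pairs

For a paired (one-sample on differences) test: n = ((z_{α/2} + z_β) / d)².
z_{α/2} + z_β = 2.326 + 0.842 = 3.168.
n = (3.168 / 1.08)² = 2.933² = 8.60.
Round up.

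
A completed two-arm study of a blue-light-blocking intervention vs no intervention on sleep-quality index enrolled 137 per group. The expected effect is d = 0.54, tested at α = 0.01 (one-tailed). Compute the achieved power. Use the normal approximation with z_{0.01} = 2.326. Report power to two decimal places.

For two equal groups, power = Φ(d·√(n/2) − z_{α}).
d·√(n/2) = 0.54 × √(137/2) = 0.54 × 8.276 = 4.469.
z_β = 4.469 − 2.326 = 2.143.
Power = Φ(2.143) = 0.984.

power ≈ 0.98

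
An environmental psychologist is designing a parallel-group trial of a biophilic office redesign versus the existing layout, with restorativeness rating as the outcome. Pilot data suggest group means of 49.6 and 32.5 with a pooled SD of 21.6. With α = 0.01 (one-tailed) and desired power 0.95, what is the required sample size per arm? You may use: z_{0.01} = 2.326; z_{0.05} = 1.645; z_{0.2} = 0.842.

Cohen's d = |M₁ − M₂| / SD_pooled = |49.6 − 32.5| / 21.6 = 17.1 / 21.6 = 0.792.
For two independent groups with equal n: n = 2·((z_{α} + z_β) / d)².
z_{α} + z_β = 2.326 + 1.645 = 3.971.
n = 2 × (3.971 / 0.792)² = 2 × 5.014² = 2 × 25.14 = 50.3.
Round up to the next whole participant.

n = 51 per group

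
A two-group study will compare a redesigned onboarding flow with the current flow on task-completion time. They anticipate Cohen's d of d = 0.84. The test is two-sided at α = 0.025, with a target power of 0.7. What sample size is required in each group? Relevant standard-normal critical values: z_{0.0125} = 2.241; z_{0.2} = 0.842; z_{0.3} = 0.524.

n = 22 per group

For two independent groups with equal n: n = 2·((z_{α/2} + z_β) / d)².
z_{α/2} + z_β = 2.241 + 0.524 = 2.765.
n = 2 × (2.765 / 0.84)² = 2 × 3.292² = 2 × 10.84 = 21.7.
Round up to the next whole participant.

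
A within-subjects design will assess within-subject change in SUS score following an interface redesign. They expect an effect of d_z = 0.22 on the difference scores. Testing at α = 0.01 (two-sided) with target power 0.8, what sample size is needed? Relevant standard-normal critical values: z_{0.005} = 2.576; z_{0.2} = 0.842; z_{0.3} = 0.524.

n = 242 pairs

For a paired (one-sample on differences) test: n = ((z_{α/2} + z_β) / d)².
z_{α/2} + z_β = 2.576 + 0.842 = 3.418.
n = (3.418 / 0.22)² = 15.536² = 241.38.
Round up.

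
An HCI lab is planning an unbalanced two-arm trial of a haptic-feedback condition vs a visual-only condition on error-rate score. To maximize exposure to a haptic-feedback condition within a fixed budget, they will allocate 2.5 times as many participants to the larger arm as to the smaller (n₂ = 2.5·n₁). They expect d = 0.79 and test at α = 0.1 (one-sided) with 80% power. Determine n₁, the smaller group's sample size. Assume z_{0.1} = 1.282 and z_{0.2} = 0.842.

n₁ = 11

With allocation ratio k = n₂/n₁ = 2.5, Var(x̄₁−x̄₂) = σ²(1/n₁ + 1/(k·n₁)) = σ²·(k+1)/(k·n₁).
So n₁ = (1 + 1/k)·((z_{α} + z_β)/d)² = 1.400 × (2.124/0.79)².
n₁ = 1.400 × 7.23 = 10.1.
Round up: n₁ = 11, giving n₂ = ⌈2.5 × 11⌉ = ⌈27.5⌉ = 28.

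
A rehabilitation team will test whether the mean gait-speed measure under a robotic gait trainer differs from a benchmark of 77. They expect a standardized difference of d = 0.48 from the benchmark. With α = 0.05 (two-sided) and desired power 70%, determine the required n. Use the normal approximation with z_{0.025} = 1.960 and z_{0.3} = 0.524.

For a one-sample test: n = ((z_{α/2} + z_β) / d)².
z_{α/2} + z_β = 1.960 + 0.524 = 2.484.
n = (2.484 / 0.48)² = 5.175² = 26.78.
Round up.

n = 27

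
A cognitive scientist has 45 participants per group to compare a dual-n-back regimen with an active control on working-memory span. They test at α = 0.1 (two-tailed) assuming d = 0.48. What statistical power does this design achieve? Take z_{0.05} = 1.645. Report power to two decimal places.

power ≈ 0.74

For two equal groups, power = Φ(d·√(n/2) − z_{α/2}).
d·√(n/2) = 0.48 × √(45/2) = 0.48 × 4.743 = 2.277.
z_β = 2.277 − 1.645 = 0.632.
Power = Φ(0.632) = 0.736.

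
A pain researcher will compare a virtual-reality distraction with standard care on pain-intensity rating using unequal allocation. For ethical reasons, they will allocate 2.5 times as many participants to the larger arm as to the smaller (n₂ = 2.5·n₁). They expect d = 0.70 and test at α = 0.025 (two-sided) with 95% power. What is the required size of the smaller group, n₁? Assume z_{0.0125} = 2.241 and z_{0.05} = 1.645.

n₁ = 44

With allocation ratio k = n₂/n₁ = 2.5, Var(x̄₁−x̄₂) = σ²(1/n₁ + 1/(k·n₁)) = σ²·(k+1)/(k·n₁).
So n₁ = (1 + 1/k)·((z_{α/2} + z_β)/d)² = 1.400 × (3.886/0.70)².
n₁ = 1.400 × 30.82 = 43.1.
Round up: n₁ = 44, giving n₂ = 2.5 × 44 = 110.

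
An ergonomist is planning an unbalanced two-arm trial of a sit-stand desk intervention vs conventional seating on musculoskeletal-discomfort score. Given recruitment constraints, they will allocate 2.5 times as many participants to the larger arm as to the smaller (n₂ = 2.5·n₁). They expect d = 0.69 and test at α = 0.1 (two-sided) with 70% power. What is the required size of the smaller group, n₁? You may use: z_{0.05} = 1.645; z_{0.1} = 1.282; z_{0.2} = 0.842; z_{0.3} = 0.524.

n₁ = 14

With allocation ratio k = n₂/n₁ = 2.5, Var(x̄₁−x̄₂) = σ²(1/n₁ + 1/(k·n₁)) = σ²·(k+1)/(k·n₁).
So n₁ = (1 + 1/k)·((z_{α/2} + z_β)/d)² = 1.400 × (2.169/0.69)².
n₁ = 1.400 × 9.88 = 13.8.
Round up: n₁ = 14, giving n₂ = 2.5 × 14 = 35.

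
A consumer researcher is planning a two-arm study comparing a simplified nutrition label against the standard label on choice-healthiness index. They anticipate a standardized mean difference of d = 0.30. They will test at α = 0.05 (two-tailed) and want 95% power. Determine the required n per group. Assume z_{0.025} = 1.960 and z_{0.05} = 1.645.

For two independent groups with equal n: n = 2·((z_{α/2} + z_β) / d)².
z_{α/2} + z_β = 1.960 + 1.645 = 3.605.
n = 2 × (3.605 / 0.30)² = 2 × 12.017² = 2 × 144.40 = 288.8.
Round up to the next whole participant.

n = 289 per group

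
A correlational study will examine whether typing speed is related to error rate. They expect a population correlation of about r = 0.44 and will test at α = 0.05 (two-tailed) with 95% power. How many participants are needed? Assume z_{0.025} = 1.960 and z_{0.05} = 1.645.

Fisher's z: C = ½·ln((1+r)/(1−r)) = ½·ln(2.5714) = 0.4722.
n = ((z_{α/2} + z_β)/C)² + 3.
(1.960 + 1.645) / 0.4722 = 3.605 / 0.4722 = 7.634.
n = 7.634² + 3 = 58.29 + 3 = 61.3.
Round up.

n = 62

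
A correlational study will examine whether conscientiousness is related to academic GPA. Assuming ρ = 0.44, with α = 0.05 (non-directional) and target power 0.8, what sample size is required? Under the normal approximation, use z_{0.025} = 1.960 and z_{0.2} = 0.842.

n = 39

Fisher's z: C = ½·ln((1+r)/(1−r)) = ½·ln(2.5714) = 0.4722.
n = ((z_{α/2} + z_β)/C)² + 3.
(1.960 + 0.842) / 0.4722 = 2.802 / 0.4722 = 5.934.
n = 5.934² + 3 = 35.21 + 3 = 38.2.
Round up.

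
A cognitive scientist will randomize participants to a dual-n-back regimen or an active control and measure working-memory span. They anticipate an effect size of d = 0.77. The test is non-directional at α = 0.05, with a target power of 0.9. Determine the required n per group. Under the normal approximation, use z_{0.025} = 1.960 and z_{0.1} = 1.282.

For two independent groups with equal n: n = 2·((z_{α/2} + z_β) / d)².
z_{α/2} + z_β = 1.960 + 1.282 = 3.242.
n = 2 × (3.242 / 0.77)² = 2 × 4.210² = 2 × 17.73 = 35.5.
Round up to the next whole participant.

n = 36 per group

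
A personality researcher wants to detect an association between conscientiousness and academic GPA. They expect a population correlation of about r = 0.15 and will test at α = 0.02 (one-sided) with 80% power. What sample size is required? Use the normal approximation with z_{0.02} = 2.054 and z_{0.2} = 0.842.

Fisher's z: C = ½·ln((1+r)/(1−r)) = ½·ln(1.3529) = 0.1511.
n = ((z_{α} + z_β)/C)² + 3.
(2.054 + 0.842) / 0.1511 = 2.896 / 0.1511 = 19.166.
n = 19.166² + 3 = 367.34 + 3 = 370.3.
Round up.

n = 371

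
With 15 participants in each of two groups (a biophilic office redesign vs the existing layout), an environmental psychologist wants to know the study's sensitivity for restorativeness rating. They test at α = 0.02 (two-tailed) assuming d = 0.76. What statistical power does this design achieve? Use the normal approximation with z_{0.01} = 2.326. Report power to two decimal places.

power ≈ 0.40

For two equal groups, power = Φ(d·√(n/2) − z_{α/2}).
d·√(n/2) = 0.76 × √(15/2) = 0.76 × 2.739 = 2.081.
z_β = 2.081 − 2.326 = -0.245.
Power = Φ(-0.245) = 0.403.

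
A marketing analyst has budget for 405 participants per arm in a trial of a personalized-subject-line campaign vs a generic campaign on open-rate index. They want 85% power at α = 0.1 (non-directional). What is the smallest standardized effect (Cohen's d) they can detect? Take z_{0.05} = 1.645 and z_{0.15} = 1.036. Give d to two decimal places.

d_min ≈ 0.19

For two independent groups of n = 405 each: d_min = (z_{α/2} + z_β)·√(2/n).
z-sum = 1.645 + 1.036 = 2.681.
d_min = 2.681 × √(2/405) = 2.681 × 0.0703 = 0.188.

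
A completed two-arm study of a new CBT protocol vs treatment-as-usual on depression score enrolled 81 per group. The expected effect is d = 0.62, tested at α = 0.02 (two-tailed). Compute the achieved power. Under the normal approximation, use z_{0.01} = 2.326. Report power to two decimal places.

For two equal groups, power = Φ(d·√(n/2) − z_{α/2}).
d·√(n/2) = 0.62 × √(81/2) = 0.62 × 6.364 = 3.946.
z_β = 3.946 − 2.326 = 1.620.
Power = Φ(1.620) = 0.947.

power ≈ 0.95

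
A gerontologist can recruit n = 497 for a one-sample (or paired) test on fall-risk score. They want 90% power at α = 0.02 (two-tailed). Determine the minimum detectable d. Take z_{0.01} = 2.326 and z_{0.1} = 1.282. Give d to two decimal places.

d_min ≈ 0.16

For a single sample (or paired design) of n = 497: d_min = (z_{α/2} + z_β)/√n.
z-sum = 2.326 + 1.282 = 3.608.
d_min = 3.608 / √497 = 3.608 / 22.293 = 0.162.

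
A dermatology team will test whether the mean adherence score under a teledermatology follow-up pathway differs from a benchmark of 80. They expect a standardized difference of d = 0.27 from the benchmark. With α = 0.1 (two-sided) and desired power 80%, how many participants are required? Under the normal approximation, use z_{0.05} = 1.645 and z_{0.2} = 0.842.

n = 85

For a one-sample test: n = ((z_{α/2} + z_β) / d)².
z_{α/2} + z_β = 1.645 + 0.842 = 2.487.
n = (2.487 / 0.27)² = 9.211² = 84.84.
Round up.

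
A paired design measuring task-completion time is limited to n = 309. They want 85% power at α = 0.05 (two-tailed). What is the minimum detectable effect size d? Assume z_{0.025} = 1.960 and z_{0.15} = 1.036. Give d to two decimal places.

d_min ≈ 0.17

For a single sample (or paired design) of n = 309: d_min = (z_{α/2} + z_β)/√n.
z-sum = 1.960 + 1.036 = 2.996.
d_min = 2.996 / √309 = 2.996 / 17.578 = 0.170.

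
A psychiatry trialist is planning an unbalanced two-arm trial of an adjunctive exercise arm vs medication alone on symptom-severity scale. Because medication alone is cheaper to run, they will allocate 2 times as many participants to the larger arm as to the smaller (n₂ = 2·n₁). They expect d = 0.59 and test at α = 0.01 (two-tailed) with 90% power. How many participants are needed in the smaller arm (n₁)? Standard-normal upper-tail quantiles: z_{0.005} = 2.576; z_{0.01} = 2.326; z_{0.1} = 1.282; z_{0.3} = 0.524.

n₁ = 65

With allocation ratio k = n₂/n₁ = 2, Var(x̄₁−x̄₂) = σ²(1/n₁ + 1/(k·n₁)) = σ²·(k+1)/(k·n₁).
So n₁ = (1 + 1/k)·((z_{α/2} + z_β)/d)² = 1.500 × (3.858/0.59)².
n₁ = 1.500 × 42.76 = 64.1.
Round up: n₁ = 65, giving n₂ = 2 × 65 = 130.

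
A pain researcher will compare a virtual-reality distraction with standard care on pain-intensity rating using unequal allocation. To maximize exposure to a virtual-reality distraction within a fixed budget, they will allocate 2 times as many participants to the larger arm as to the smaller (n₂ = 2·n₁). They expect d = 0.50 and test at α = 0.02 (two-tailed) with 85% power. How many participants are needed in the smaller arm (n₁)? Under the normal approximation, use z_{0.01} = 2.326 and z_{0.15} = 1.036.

n₁ = 68

With allocation ratio k = n₂/n₁ = 2, Var(x̄₁−x̄₂) = σ²(1/n₁ + 1/(k·n₁)) = σ²·(k+1)/(k·n₁).
So n₁ = (1 + 1/k)·((z_{α/2} + z_β)/d)² = 1.500 × (3.362/0.50)².
n₁ = 1.500 × 45.21 = 67.8.
Round up: n₁ = 68, giving n₂ = 2 × 68 = 136.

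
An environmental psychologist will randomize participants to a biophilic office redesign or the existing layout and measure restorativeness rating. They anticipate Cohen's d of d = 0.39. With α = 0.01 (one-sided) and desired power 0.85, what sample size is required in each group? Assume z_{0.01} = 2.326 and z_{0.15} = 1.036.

For two independent groups with equal n: n = 2·((z_{α} + z_β) / d)².
z_{α} + z_β = 2.326 + 1.036 = 3.362.
n = 2 × (3.362 / 0.39)² = 2 × 8.621² = 2 × 74.31 = 148.6.
Round up to the next whole participant.

n = 149 per group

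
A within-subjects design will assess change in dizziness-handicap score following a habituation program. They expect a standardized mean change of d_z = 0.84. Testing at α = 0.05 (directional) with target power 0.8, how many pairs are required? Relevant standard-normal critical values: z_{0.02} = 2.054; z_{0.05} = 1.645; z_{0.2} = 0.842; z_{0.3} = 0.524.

For a paired (one-sample on differences) test: n = ((z_{α} + z_β) / d)².
z_{α} + z_β = 1.645 + 0.842 = 2.487.
n = (2.487 / 0.84)² = 2.961² = 8.77.
Round up.

n = 9 pairs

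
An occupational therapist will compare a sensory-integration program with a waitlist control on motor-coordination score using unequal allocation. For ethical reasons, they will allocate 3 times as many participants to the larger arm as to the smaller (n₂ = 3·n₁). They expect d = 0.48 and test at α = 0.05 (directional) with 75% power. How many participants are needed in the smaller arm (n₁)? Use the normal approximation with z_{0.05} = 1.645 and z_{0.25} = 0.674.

n₁ = 32

With allocation ratio k = n₂/n₁ = 3, Var(x̄₁−x̄₂) = σ²(1/n₁ + 1/(k·n₁)) = σ²·(k+1)/(k·n₁).
So n₁ = (1 + 1/k)·((z_{α} + z_β)/d)² = 1.333 × (2.319/0.48)².
n₁ = 1.333 × 23.34 = 31.1.
Round up: n₁ = 32, giving n₂ = 3 × 32 = 96.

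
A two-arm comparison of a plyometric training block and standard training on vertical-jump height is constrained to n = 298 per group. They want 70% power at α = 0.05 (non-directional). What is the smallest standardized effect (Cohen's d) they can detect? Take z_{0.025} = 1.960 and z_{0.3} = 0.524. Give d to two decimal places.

d_min ≈ 0.20

For two independent groups of n = 298 each: d_min = (z_{α/2} + z_β)·√(2/n).
z-sum = 1.960 + 0.524 = 2.484.
d_min = 2.484 × √(2/298) = 2.484 × 0.0819 = 0.203.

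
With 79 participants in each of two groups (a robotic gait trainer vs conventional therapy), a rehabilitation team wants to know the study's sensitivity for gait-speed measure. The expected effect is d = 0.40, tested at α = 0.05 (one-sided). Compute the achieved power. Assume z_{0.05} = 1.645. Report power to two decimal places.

power ≈ 0.81

For two equal groups, power = Φ(d·√(n/2) − z_{α}).
d·√(n/2) = 0.40 × √(79/2) = 0.40 × 6.285 = 2.514.
z_β = 2.514 − 1.645 = 0.869.
Power = Φ(0.869) = 0.808.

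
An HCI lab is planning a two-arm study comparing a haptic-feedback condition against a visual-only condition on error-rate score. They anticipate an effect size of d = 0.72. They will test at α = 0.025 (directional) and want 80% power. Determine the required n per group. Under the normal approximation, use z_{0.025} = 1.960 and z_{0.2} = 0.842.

n = 31 per group

For two independent groups with equal n: n = 2·((z_{α} + z_β) / d)².
z_{α} + z_β = 1.960 + 0.842 = 2.802.
n = 2 × (2.802 / 0.72)² = 2 × 3.892² = 2 × 15.15 = 30.3.
Round up to the next whole participant.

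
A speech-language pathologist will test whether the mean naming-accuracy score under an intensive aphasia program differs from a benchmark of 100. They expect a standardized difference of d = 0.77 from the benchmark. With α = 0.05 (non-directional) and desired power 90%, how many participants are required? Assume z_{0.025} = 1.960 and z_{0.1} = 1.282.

n = 18

For a one-sample test: n = ((z_{α/2} + z_β) / d)².
z_{α/2} + z_β = 1.960 + 1.282 = 3.242.
n = (3.242 / 0.77)² = 4.210² = 17.73.
Round up.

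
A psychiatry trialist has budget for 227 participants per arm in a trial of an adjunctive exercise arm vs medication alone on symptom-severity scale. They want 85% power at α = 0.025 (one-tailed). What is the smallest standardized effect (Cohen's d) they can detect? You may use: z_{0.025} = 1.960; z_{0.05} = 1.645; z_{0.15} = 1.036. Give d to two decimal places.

For two independent groups of n = 227 each: d_min = (z_{α} + z_β)·√(2/n).
z-sum = 1.960 + 1.036 = 2.996.
d_min = 2.996 × √(2/227) = 2.996 × 0.0939 = 0.281.

d_min ≈ 0.28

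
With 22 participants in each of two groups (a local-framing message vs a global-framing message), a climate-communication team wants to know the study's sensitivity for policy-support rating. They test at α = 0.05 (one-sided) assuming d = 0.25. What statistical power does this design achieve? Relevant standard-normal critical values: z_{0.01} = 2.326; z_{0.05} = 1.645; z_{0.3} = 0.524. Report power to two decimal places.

For two equal groups, power = Φ(d·√(n/2) − z_{α}).
d·√(n/2) = 0.25 × √(22/2) = 0.25 × 3.317 = 0.829.
z_β = 0.829 − 1.645 = -0.816.
Power = Φ(-0.816) = 0.207.

power ≈ 0.21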